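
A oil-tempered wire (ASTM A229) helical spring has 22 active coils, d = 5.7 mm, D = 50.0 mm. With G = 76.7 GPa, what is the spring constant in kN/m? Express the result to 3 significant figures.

k = Gd⁴/(8D³N_a) = (76.7×10³ × 5.7⁴) / (8 × 50.0³ × 22)
  = 8.09645e+07 / 2.2e+07 = 3.6802 N/mm

3.68 kN/m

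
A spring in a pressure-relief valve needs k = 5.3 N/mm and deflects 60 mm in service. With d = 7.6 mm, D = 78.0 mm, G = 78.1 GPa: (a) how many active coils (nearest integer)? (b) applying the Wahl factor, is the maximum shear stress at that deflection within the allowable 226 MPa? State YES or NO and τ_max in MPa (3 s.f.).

(a) 13 coils; (b) YES, τ_max = 164 MPa

N_a = Gd⁴/(8D³k) = (78.1×10³)(7.6⁴)/(8·78.0³·5.3) = 12.95 → N_a = 13
Actual rate k = Gd⁴/(8D³·13) = 5.2794 N/mm
Working load F = kδ = 5.2794·60 = 316.77 N
C = 78.0/7.6 = 10.2632; K_W = (4C−1)/(4C−4)+0.615/C = 1.1409
τ_max = K_W·8FD/(πd³) = 1.1409·143.33 = 163.52 MPa
τ_max ≤ 226 MPa → acceptable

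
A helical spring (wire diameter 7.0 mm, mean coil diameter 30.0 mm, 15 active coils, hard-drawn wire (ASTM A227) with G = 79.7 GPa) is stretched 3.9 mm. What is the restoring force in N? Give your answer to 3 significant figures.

k = Gd⁴/(8D³N_a) = (79.7×10³)(7.0⁴)/(8·30.0³·15) = 59.062 N/mm
F = k·δ = 59.062 × 3.9 = 230.34 N

230 N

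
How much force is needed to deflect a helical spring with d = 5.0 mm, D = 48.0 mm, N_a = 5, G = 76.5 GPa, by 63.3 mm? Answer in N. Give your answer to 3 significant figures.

684 N

k = Gd⁴/(8D³N_a) = (76.5×10³)(5.0⁴)/(8·48.0³·5) = 10.808 N/mm
F = k·δ = 10.808 × 63.3 = 684.17 N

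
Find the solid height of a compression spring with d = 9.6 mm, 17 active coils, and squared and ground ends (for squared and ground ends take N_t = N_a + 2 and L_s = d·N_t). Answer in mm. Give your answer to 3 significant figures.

182 mm

squared and ground ends: N_t = N_a + 2 = 17 + 2 = 19
L_s = d·N_t = 9.6 × 19 = 182.4 mm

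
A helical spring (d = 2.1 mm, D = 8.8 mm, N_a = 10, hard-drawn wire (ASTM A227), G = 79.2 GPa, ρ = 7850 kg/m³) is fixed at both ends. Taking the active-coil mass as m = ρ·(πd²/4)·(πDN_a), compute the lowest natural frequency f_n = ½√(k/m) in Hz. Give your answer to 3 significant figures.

969 Hz

k = Gd⁴/(8D³N_a) = (79.2×10³)(2.1⁴)/(8·8.8³·10) = 28.253 N/mm = 28253 N/m
Wire length L = πDN_a = π·8.8·10 = 276.46 mm
m = ρ·(πd²/4)·L = 7850 × 3.4636×10⁻⁶ m² × 0.27646 m = 0.0075168 kg
f_n = ½√(k/m) = 0.5·√(28253/0.0075168) = 0.5·√(3.7587e+06) = 969.36 Hz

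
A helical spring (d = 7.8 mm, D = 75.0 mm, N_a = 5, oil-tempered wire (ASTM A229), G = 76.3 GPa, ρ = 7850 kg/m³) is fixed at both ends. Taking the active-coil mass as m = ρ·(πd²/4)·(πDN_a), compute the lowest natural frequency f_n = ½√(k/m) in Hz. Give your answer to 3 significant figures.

97.3 Hz

k = Gd⁴/(8D³N_a) = (76.3×10³)(7.8⁴)/(8·75.0³·5) = 16.736 N/mm = 16736 N/m
Wire length L = πDN_a = π·75.0·5 = 1178.1 mm
m = ρ·(πd²/4)·L = 7850 × 47.784×10⁻⁶ m² × 1.1781 m = 0.44191 kg
f_n = ½√(k/m) = 0.5·√(16736/0.44191) = 0.5·√(37873) = 97.305 Hz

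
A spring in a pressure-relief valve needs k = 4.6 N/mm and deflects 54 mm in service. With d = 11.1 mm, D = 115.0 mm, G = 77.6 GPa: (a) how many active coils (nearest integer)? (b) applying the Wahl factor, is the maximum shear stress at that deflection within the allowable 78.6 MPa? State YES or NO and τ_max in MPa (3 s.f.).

(a) 21 coils; (b) YES, τ_max = 60.7 MPa

N_a = Gd⁴/(8D³k) = (77.6×10³)(11.1⁴)/(8·115.0³·4.6) = 21.05 → N_a = 21
Actual rate k = Gd⁴/(8D³·21) = 4.6105 N/mm
Working load F = kδ = 4.6105·54 = 248.97 N
C = 115.0/11.1 = 10.3604; K_W = (4C−1)/(4C−4)+0.615/C = 1.1395
τ_max = K_W·8FD/(πd³) = 1.1395·53.311 = 60.747 MPa
τ_max ≤ 78.6 MPa → acceptable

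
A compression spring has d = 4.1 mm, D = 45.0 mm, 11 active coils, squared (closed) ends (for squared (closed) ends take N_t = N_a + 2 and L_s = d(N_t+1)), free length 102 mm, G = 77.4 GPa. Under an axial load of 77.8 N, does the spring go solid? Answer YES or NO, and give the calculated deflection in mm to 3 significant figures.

k = Gd⁴/(8D³N_a) = (77.4×10³)(4.1⁴)/(8·45.0³·11) = 2.7274 N/mm
N_t = 13; L_s = 4.1·14 = 57.4 mm; δ_solid = L₀ − L_s = 102 − 57.4 = 44.6 mm
δ = F/k = 77.8/2.7274 = 28.525 mm
δ < δ_solid → spring does not go solid

NO, δ = 28.5 mm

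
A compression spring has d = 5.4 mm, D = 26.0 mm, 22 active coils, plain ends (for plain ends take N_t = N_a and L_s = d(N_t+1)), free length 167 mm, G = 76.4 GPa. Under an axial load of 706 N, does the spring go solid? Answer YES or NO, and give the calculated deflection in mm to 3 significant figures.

k = Gd⁴/(8D³N_a) = (76.4×10³)(5.4⁴)/(8·26.0³·22) = 21.001 N/mm
N_t = 22; L_s = 5.4·23 = 124.2 mm; δ_solid = L₀ − L_s = 167 − 124.2 = 42.8 mm
δ = F/k = 706/21.001 = 33.618 mm
δ < δ_solid → spring does not go solid

NO, δ = 33.6 mm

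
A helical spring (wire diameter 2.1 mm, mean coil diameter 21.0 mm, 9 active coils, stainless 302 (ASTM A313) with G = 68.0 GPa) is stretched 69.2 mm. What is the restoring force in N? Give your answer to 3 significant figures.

137 N

k = Gd⁴/(8D³N_a) = (68.0×10³)(2.1⁴)/(8·21.0³·9) = 1.9833 N/mm
F = k·δ = 1.9833 × 69.2 = 137.25 N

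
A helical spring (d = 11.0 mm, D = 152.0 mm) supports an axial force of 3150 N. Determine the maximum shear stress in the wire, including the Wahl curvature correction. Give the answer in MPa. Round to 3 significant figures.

Spring index C = D/d = 152.0/11.0 = 13.8182
K_W = (4C−1)/(4C−4) + 0.615/C = 54.273/51.273 + 0.0445 = 1.1030
τ₀ = 8FD/(πd³) = 8·3150·152.0/(π·11.0³) = 3.8304e+06/4181.5 = 916.04 MPa
τ_max = K·τ₀ = 1.1030 × 916.04 = 1010.4 MPa

1010 MPa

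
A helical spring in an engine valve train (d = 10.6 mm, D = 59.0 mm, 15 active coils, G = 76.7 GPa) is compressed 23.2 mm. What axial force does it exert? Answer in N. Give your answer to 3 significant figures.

k = Gd⁴/(8D³N_a) = (76.7×10³)(10.6⁴)/(8·59.0³·15) = 39.29 N/mm
F = k·δ = 39.29 × 23.2 = 911.53 N

912 N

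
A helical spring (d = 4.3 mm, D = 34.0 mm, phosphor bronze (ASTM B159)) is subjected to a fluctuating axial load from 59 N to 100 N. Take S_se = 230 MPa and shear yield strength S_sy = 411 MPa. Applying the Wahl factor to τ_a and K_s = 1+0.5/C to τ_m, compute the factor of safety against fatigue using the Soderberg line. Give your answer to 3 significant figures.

2.95

C = D/d = 34.0/4.3 = 7.9070; K_W = (4C−1)/(4C−4)+0.615/C = 1.1864; K_s = 1+0.5/C = 1.0632
F_a = (F_max−F_min)/2 = 20.5 N; F_m = (F_max+F_min)/2 = 79.5 N
τ_a = K_W·8F_aD/(πd³) = 1.1864 × 22.324 = 26.484 MPa
τ_m = K_s·8F_mD/(πd³) = 1.0632 × 86.573 = 92.047 MPa
Soderberg: 1/n_f = τ_a/S_se + τ_m/S_sy = 26.484/230 + 92.047/411 = 0.11515 + 0.22396 = 0.33911
n_f = 1/0.33911 = 2.949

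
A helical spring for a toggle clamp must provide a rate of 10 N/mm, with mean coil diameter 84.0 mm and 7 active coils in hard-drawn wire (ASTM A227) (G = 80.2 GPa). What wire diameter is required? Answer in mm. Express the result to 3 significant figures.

8.02 mm

d = (8D³N_a·k / G)^(1/4) = (8·84.0³·7·10 / (80.2×10³))^0.25
  = (4138.6)^0.25 = 8.0207 mm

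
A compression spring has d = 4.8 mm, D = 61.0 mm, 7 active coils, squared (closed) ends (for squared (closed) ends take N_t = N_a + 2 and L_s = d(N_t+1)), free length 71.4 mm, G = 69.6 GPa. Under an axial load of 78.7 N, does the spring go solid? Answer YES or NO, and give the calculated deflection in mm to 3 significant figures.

k = Gd⁴/(8D³N_a) = (69.6×10³)(4.8⁴)/(8·61.0³·7) = 2.9067 N/mm
N_t = 9; L_s = 4.8·10 = 48 mm; δ_solid = L₀ − L_s = 71.4 − 48 = 23.4 mm
δ = F/k = 78.7/2.9067 = 27.076 mm
δ ≥ δ_solid → spring goes solid

YES, δ = 27.1 mm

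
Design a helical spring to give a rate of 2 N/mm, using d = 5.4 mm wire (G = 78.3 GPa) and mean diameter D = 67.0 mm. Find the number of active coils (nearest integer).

N_a = Gd⁴/(8D³k) = (78.3×10³ × 5.4⁴)/(8 × 67.0³ × 2)
    = 6.65789e+07 / 4.81221e+06 = 13.84 → 14 coils

14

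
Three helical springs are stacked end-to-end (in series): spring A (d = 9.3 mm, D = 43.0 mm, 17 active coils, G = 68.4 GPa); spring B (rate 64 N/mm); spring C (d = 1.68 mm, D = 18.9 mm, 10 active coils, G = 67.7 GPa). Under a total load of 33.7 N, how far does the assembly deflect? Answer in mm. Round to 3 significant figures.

k_A = Gd⁴/(8D³N_a) = (68.4×10³)(9.3⁴)/(8·43.0³·17) = 47.32 N/mm
k_C = Gd⁴/(8D³N_a) = (67.7×10³)(1.68⁴)/(8·18.9³·10) = 0.99851 N/mm
Series: 1/k_eq = 1/47.32 + 1/64 + 1/0.99851 = 1.0383; k_eq = 0.96315 N/mm
δ = F/k_eq = 33.7/0.96315 = 34.989 mm

35.0 mm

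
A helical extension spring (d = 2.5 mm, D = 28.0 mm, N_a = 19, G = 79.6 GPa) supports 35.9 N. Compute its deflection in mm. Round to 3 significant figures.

k = Gd⁴/(8D³N_a) = (79.6×10³)(2.5⁴)/(8·28.0³·19) = 0.93187 N/mm
δ = F/k = 35.9 / 0.93187 = 38.525 mm

38.5 mm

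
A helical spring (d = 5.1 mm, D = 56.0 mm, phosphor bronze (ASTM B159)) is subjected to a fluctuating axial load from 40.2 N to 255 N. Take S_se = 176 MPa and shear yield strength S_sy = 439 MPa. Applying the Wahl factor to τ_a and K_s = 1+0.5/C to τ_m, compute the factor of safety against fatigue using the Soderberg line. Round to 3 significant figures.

C = D/d = 56.0/5.1 = 10.9804; K_W = (4C−1)/(4C−4)+0.615/C = 1.1312; K_s = 1+0.5/C = 1.0455
F_a = (F_max−F_min)/2 = 107.4 N; F_m = (F_max+F_min)/2 = 147.6 N
τ_a = K_W·8F_aD/(πd³) = 1.1312 × 115.46 = 130.6 MPa
τ_m = K_s·8F_mD/(πd³) = 1.0455 × 158.67 = 165.9 MPa
Soderberg: 1/n_f = τ_a/S_se + τ_m/S_sy = 130.6/176 + 165.9/439 = 0.74205 + 0.37790 = 1.1199
n_f = 1/1.1199 = 0.8929

0.893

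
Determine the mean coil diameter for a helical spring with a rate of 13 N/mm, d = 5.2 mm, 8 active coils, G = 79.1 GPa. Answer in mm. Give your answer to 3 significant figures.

D = (Gd⁴/(8N_a·k))^(1/3) = (79.1×10³·5.2⁴/(8·8·13))^(1/3)
  = (69513.1)^(1/3) = 41.1171 mm

41.1 mm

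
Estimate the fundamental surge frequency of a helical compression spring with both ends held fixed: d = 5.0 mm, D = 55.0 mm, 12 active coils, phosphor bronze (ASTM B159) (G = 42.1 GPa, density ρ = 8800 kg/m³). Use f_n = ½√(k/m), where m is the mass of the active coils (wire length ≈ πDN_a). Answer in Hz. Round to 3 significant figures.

k = Gd⁴/(8D³N_a) = (42.1×10³)(5.0⁴)/(8·55.0³·12) = 1.6474 N/mm = 1647.4 N/m
Wire length L = πDN_a = π·55.0·12 = 2073.5 mm
m = ρ·(πd²/4)·L = 8800 × 19.635×10⁻⁶ m² × 2.0735 m = 0.35827 kg
f_n = ½√(k/m) = 0.5·√(1647.4/0.35827) = 0.5·√(4598.3) = 33.905 Hz

33.9 Hz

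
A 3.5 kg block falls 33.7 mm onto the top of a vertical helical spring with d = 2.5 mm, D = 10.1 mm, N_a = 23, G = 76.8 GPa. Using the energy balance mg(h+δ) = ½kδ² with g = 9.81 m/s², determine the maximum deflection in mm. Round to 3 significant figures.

14.5 mm

k = Gd⁴/(8D³N_a) = (76.8×10³)(2.5⁴)/(8·10.1³·23) = 15.825 N/mm
W = mg = 3.5 × 9.81 = 34.335 N
½kδ² − Wδ − Wh = 0 → δ = (W + √(W² + 2kWh))/k
δ = (34.335 + √(1178.9 + 36621.5))/15.825 = (34.335 + 194.42)/15.825 = 14.456 mm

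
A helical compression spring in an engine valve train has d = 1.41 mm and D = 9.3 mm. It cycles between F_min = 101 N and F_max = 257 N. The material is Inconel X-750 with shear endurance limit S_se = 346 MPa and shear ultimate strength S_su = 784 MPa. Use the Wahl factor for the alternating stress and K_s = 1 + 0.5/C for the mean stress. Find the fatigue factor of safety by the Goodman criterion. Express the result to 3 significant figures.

0.227

C = D/d = 9.3/1.41 = 6.5957; K_W = (4C−1)/(4C−4)+0.615/C = 1.2273; K_s = 1+0.5/C = 1.0758
F_a = (F_max−F_min)/2 = 78 N; F_m = (F_max+F_min)/2 = 179 N
τ_a = K_W·8F_aD/(πd³) = 1.2273 × 658.96 = 808.73 MPa
τ_m = K_s·8F_mD/(πd³) = 1.0758 × 1512.2 = 1626.9 MPa
Goodman: 1/n_f = τ_a/S_se + τ_m/S_su = 808.73/346 + 1626.9/784 = 2.33736 + 2.07509 = 4.4124
n_f = 1/4.4124 = 0.2266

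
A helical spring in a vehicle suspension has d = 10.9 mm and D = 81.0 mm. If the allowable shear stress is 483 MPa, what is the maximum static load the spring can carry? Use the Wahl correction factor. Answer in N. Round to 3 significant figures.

C = D/d = 81.0/10.9 = 7.4312
K_W = (4C−1)/(4C−4) + 0.615/C = 28.725/25.725 + 0.0828 = 1.1994
τ_max = K·8FD/(πd³) → F_max = τ_allow·πd³/(8DK)
F_max = 483·π·10.9³/(8·81.0·1.1994) = 1.9651e+06/777.2 = 2528.4 N

2530 N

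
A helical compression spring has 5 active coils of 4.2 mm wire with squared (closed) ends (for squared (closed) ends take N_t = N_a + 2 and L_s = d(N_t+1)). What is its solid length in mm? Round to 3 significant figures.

33.6 mm

squared (closed) ends: N_t = N_a + 2 = 5 + 2 = 7
L_s = d·(N_t+1) = 4.2 × 8 = 33.6 mm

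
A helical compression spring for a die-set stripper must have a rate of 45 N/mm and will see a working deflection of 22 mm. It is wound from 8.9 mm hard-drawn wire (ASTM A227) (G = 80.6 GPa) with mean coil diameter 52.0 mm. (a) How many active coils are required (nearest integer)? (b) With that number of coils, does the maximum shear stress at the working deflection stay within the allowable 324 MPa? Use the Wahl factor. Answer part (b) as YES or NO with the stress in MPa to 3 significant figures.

(a) 10 coils; (b) YES, τ_max = 234 MPa

N_a = Gd⁴/(8D³k) = (80.6×10³)(8.9⁴)/(8·52.0³·45) = 9.99 → N_a = 10
Actual rate k = Gd⁴/(8D³·10) = 44.957 N/mm
Working load F = kδ = 44.957·22 = 989.05 N
C = 52.0/8.9 = 5.8427; K_W = (4C−1)/(4C−4)+0.615/C = 1.2601
τ_max = K_W·8FD/(πd³) = 1.2601·185.78 = 234.1 MPa
τ_max ≤ 324 MPa → acceptable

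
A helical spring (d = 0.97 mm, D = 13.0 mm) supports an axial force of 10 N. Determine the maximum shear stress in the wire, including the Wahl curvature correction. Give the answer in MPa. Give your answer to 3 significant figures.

Spring index C = D/d = 13.0/0.97 = 13.4021
K_W = (4C−1)/(4C−4) + 0.615/C = 52.608/49.608 + 0.0459 = 1.1064
τ₀ = 8FD/(πd³) = 8·10·13.0/(π·0.97³) = 1040/2.8672 = 362.72 MPa
τ_max = K·τ₀ = 1.1064 × 362.72 = 401.3 MPa

401 MPa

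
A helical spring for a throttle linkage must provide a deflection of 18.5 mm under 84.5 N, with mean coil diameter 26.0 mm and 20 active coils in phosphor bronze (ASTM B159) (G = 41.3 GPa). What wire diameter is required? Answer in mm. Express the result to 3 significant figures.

4.20 mm

Required rate k = F/δ = 84.5/18.5 = 4.5676 N/mm
d = (8D³N_a·k / G)^(1/4) = (8·26.0³·20·4.5676 / (41.3×10³))^0.25
  = (311.01)^0.25 = 4.1995 mm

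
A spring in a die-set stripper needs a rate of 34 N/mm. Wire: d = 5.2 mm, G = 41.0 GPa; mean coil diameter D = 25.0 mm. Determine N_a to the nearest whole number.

N_a = Gd⁴/(8D³k) = (41.0×10³ × 5.2⁴)/(8 × 25.0³ × 34)
    = 2.99776e+07 / 4.25e+06 = 7.054 → 7 coils

7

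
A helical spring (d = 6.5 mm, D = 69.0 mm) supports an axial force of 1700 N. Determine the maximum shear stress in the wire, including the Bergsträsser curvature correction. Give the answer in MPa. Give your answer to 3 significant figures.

1230 MPa

Spring index C = D/d = 69.0/6.5 = 10.6154
K_B = (4C+2)/(4C−3) = 44.462/39.462 = 1.1267
τ₀ = 8FD/(πd³) = 8·1700·69.0/(π·6.5³) = 938400/862.76 = 1087.7 MPa
τ_max = K·τ₀ = 1.1267 × 1087.7 = 1225.5 MPa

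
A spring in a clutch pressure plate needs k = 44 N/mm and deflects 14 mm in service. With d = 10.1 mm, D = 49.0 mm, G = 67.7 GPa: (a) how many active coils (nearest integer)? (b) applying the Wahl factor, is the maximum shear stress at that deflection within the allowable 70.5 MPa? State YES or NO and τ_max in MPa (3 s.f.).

(a) 17 coils; (b) NO, τ_max = 98.7 MPa

N_a = Gd⁴/(8D³k) = (67.7×10³)(10.1⁴)/(8·49.0³·44) = 17.01 → N_a = 17
Actual rate k = Gd⁴/(8D³·17) = 44.03 N/mm
Working load F = kδ = 44.03·14 = 616.42 N
C = 49.0/10.1 = 4.8515; K_W = (4C−1)/(4C−4)+0.615/C = 1.3215
τ_max = K_W·8FD/(πd³) = 1.3215·74.653 = 98.654 MPa
τ_max > 70.5 MPa → exceeds allowable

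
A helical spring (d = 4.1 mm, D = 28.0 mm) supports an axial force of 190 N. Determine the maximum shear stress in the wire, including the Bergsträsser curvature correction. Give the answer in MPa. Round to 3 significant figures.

237 MPa

Spring index C = D/d = 28.0/4.1 = 6.8293
K_B = (4C+2)/(4C−3) = 29.317/24.317 = 1.2056
τ₀ = 8FD/(πd³) = 8·190·28.0/(π·4.1³) = 42560/216.52 = 196.56 MPa
τ_max = K·τ₀ = 1.2056 × 196.56 = 236.98 MPa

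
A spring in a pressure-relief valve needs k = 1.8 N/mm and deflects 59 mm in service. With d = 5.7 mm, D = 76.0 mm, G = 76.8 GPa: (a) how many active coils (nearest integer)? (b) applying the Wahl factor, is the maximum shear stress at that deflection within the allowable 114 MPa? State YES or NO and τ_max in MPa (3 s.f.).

N_a = Gd⁴/(8D³k) = (76.8×10³)(5.7⁴)/(8·76.0³·1.8) = 12.83 → N_a = 13
Actual rate k = Gd⁴/(8D³·13) = 1.7758 N/mm
Working load F = kδ = 1.7758·59 = 104.77 N
C = 76.0/5.7 = 13.3333; K_W = (4C−1)/(4C−4)+0.615/C = 1.1069
τ_max = K_W·8FD/(πd³) = 1.1069·109.49 = 121.2 MPa
τ_max > 114 MPa → exceeds allowable

(a) 13 coils; (b) NO, τ_max = 121 MPa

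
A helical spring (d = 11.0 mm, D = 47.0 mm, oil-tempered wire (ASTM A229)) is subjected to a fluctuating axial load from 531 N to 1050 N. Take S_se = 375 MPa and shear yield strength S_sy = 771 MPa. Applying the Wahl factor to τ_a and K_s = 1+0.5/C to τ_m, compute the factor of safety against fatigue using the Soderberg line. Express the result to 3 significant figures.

C = D/d = 47.0/11.0 = 4.2727; K_W = (4C−1)/(4C−4)+0.615/C = 1.3731; K_s = 1+0.5/C = 1.1170
F_a = (F_max−F_min)/2 = 259.5 N; F_m = (F_max+F_min)/2 = 790.5 N
τ_a = K_W·8F_aD/(πd³) = 1.3731 × 23.334 = 32.041 MPa
τ_m = K_s·8F_mD/(πd³) = 1.1170 × 71.082 = 79.4 MPa
Soderberg: 1/n_f = τ_a/S_se + τ_m/S_sy = 32.041/375 + 79.4/771 = 0.08544 + 0.10298 = 0.18843
n_f = 1/0.18843 = 5.307

5.31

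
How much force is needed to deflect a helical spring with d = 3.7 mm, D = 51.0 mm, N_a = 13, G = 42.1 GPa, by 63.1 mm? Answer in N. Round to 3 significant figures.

k = Gd⁴/(8D³N_a) = (42.1×10³)(3.7⁴)/(8·51.0³·13) = 0.57193 N/mm
F = k·δ = 0.57193 × 63.1 = 36.089 N

36.1 N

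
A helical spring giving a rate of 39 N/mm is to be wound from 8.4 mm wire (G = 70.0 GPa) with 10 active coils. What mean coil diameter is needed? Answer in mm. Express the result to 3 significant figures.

48.2 mm

D = (Gd⁴/(8N_a·k))^(1/3) = (70.0×10³·8.4⁴/(8·10·39))^(1/3)
  = (111702)^(1/3) = 48.1600 mm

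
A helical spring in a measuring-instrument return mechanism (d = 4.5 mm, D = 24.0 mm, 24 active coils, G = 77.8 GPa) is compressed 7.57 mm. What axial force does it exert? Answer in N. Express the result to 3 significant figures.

k = Gd⁴/(8D³N_a) = (77.8×10³)(4.5⁴)/(8·24.0³·24) = 12.02 N/mm
F = k·δ = 12.02 × 7.57 = 90.989 N

91.0 N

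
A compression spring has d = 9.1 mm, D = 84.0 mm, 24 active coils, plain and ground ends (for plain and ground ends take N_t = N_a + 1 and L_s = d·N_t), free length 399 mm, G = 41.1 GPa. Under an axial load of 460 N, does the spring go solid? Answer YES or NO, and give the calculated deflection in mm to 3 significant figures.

YES, δ = 186 mm

k = Gd⁴/(8D³N_a) = (41.1×10³)(9.1⁴)/(8·84.0³·24) = 2.4767 N/mm
N_t = 25; L_s = 9.1·25 = 227.5 mm; δ_solid = L₀ − L_s = 399 − 227.5 = 171.5 mm
δ = F/k = 460/2.4767 = 185.73 mm
δ ≥ δ_solid → spring goes solid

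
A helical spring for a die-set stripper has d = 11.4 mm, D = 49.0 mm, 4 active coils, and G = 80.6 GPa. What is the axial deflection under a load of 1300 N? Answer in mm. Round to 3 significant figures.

k = Gd⁴/(8D³N_a) = (80.6×10³)(11.4⁴)/(8·49.0³·4) = 361.59 N/mm
δ = F/k = 1300 / 361.59 = 3.5952 mm

3.60 mm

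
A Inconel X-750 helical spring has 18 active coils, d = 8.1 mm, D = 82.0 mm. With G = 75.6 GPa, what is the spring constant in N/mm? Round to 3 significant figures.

4.10 N/mm

k = Gd⁴/(8D³N_a) = (75.6×10³ × 8.1⁴) / (8 × 82.0³ × 18)
  = 3.25433e+08 / 7.9397e+07 = 4.0988 N/mm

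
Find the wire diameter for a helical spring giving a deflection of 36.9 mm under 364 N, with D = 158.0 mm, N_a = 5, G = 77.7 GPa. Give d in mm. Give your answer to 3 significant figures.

Required rate k = F/δ = 364/36.9 = 9.8645 N/mm
d = (8D³N_a·k / G)^(1/4) = (8·158.0³·5·9.8645 / (77.7×10³))^0.25
  = (20030)^0.25 = 11.8966 mm

11.9 mm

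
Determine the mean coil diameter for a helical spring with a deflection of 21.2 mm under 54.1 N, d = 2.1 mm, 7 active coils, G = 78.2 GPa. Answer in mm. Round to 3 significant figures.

Required rate k = F/δ = 54.1/21.2 = 2.5519 N/mm
D = (Gd⁴/(8N_a·k))^(1/3) = (78.2×10³·2.1⁴/(8·7·2.5519))^(1/3)
  = (10642.3)^(1/3) = 21.9961 mm

22.0 mm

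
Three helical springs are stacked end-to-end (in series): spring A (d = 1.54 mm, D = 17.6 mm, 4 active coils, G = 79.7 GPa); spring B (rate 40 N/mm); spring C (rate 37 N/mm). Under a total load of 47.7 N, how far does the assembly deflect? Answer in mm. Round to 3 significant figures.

21.0 mm

k_A = Gd⁴/(8D³N_a) = (79.7×10³)(1.54⁴)/(8·17.6³·4) = 2.5695 N/mm
Series: 1/k_eq = 1/2.5695 + 1/40 + 1/37 = 0.4412; k_eq = 2.2665 N/mm
δ = F/k_eq = 47.7/2.2665 = 21.045 mm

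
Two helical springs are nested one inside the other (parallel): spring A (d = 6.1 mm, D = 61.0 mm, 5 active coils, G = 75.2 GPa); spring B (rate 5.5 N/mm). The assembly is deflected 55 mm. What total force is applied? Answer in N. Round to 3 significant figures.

933 N

k_A = Gd⁴/(8D³N_a) = (75.2×10³)(6.1⁴)/(8·61.0³·5) = 11.468 N/mm
Parallel: k_eq = 11.468 + 5.5 = 16.968 N/mm
F = k_eq·δ = 16.968·55 = 933.24 N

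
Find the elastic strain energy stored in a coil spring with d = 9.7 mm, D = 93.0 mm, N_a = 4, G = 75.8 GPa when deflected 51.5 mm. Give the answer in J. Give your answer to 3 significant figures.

34.6 J

k = Gd⁴/(8D³N_a) = (75.8×10³)(9.7⁴)/(8·93.0³·4) = 26.071 N/mm
U = ½kδ² = 0.5 × 26.071 × 51.5² = 34573 N·mm = 34.573 J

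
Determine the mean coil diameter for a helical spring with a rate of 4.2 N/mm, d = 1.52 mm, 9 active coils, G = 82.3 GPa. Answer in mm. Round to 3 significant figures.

D = (Gd⁴/(8N_a·k))^(1/3) = (82.3×10³·1.52⁴/(8·9·4.2))^(1/3)
  = (1452.76)^(1/3) = 11.3257 mm

11.3 mm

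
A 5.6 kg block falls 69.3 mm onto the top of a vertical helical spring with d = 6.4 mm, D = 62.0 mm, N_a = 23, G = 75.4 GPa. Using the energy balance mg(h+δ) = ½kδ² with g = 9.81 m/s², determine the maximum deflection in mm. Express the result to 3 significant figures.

73.8 mm

k = Gd⁴/(8D³N_a) = (75.4×10³)(6.4⁴)/(8·62.0³·23) = 2.8847 N/mm
W = mg = 5.6 × 9.81 = 54.936 N
½kδ² − Wδ − Wh = 0 → δ = (W + √(W² + 2kWh))/k
δ = (54.936 + √(3018 + 21964.4))/2.8847 = (54.936 + 158.06)/2.8847 = 73.836 mm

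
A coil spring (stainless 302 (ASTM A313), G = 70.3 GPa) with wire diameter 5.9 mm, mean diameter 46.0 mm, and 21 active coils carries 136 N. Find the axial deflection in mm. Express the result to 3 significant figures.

26.1 mm

k = Gd⁴/(8D³N_a) = (70.3×10³)(5.9⁴)/(8·46.0³·21) = 5.2093 N/mm
δ = F/k = 136 / 5.2093 = 26.107 mm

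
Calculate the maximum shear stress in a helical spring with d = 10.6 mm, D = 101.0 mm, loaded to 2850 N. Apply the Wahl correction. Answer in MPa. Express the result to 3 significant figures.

709 MPa

Spring index C = D/d = 101.0/10.6 = 9.5283
K_W = (4C−1)/(4C−4) + 0.615/C = 37.113/34.113 + 0.0645 = 1.1525
τ₀ = 8FD/(πd³) = 8·2850·101.0/(π·10.6³) = 2.3028e+06/3741.7 = 615.44 MPa
τ_max = K·τ₀ = 1.1525 × 615.44 = 709.29 MPa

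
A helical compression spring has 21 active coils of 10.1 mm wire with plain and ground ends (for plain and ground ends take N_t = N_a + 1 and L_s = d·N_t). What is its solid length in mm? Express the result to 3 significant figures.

222 mm

plain and ground ends: N_t = N_a + 1 = 21 + 1 = 22
L_s = d·N_t = 10.1 × 22 = 222.2 mm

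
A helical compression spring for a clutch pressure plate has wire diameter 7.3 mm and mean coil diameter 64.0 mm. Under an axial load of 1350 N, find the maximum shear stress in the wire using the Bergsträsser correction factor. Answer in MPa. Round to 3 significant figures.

654 MPa

Spring index C = D/d = 64.0/7.3 = 8.7671
K_B = (4C+2)/(4C−3) = 37.068/32.068 = 1.1559
τ₀ = 8FD/(πd³) = 8·1350·64.0/(π·7.3³) = 691200/1222.1 = 565.57 MPa
τ_max = K·τ₀ = 1.1559 × 565.57 = 653.75 MPa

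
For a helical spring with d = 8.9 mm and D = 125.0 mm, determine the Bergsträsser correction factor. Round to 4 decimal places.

1.0940

C = D/d = 125.0/8.9 = 14.0449
K_B = (4C+2)/(4C−3) = 58.180/53.180 = 1.0940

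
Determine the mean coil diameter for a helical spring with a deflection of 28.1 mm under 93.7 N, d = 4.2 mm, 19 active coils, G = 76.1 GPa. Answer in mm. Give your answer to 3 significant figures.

Required rate k = F/δ = 93.7/28.1 = 3.3345 N/mm
D = (Gd⁴/(8N_a·k))^(1/3) = (76.1×10³·4.2⁴/(8·19·3.3345))^(1/3)
  = (46720.2)^(1/3) = 36.0165 mm

36.0 mm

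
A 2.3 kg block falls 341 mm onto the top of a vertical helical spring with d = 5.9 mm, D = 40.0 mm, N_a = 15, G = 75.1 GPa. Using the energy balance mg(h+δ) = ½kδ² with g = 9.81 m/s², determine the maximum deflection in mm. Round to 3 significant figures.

k = Gd⁴/(8D³N_a) = (75.1×10³)(5.9⁴)/(8·40.0³·15) = 11.849 N/mm
W = mg = 2.3 × 9.81 = 22.563 N
½kδ² − Wδ − Wh = 0 → δ = (W + √(W² + 2kWh))/k
δ = (22.563 + √(509.09 + 182334))/11.849 = (22.563 + 427.6)/11.849 = 37.991 mm

38.0 mm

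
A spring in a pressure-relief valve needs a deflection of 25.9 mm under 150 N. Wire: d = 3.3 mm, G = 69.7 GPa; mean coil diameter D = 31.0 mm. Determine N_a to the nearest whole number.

Required rate k = F/δ = 150/25.9 = 5.7915 N/mm
N_a = Gd⁴/(8D³k) = (69.7×10³ × 3.3⁴)/(8 × 31.0³ × 5.7915)
    = 8.26587e+06 / 1.38028e+06 = 5.989 → 6 coils

6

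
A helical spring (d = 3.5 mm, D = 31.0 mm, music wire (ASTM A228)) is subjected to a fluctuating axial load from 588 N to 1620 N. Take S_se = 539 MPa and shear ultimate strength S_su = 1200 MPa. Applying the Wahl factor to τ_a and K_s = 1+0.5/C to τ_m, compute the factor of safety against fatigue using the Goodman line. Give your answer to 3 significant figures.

C = D/d = 31.0/3.5 = 8.8571; K_W = (4C−1)/(4C−4)+0.615/C = 1.1649; K_s = 1+0.5/C = 1.0565
F_a = (F_max−F_min)/2 = 516 N; F_m = (F_max+F_min)/2 = 1104 N
τ_a = K_W·8F_aD/(πd³) = 1.1649 × 950.05 = 1106.7 MPa
τ_m = K_s·8F_mD/(πd³) = 1.0565 × 2032.7 = 2147.4 MPa
Goodman: 1/n_f = τ_a/S_se + τ_m/S_su = 1106.7/539 + 2147.4/1200 = 2.05326 + 1.78951 = 3.8428
n_f = 1/3.8428 = 0.2602

0.260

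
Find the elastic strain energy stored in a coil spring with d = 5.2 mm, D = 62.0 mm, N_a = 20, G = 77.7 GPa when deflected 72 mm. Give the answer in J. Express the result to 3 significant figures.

k = Gd⁴/(8D³N_a) = (77.7×10³)(5.2⁴)/(8·62.0³·20) = 1.4898 N/mm
U = ½kδ² = 0.5 × 1.4898 × 72² = 3861.7 N·mm = 3.8617 J

3.86 J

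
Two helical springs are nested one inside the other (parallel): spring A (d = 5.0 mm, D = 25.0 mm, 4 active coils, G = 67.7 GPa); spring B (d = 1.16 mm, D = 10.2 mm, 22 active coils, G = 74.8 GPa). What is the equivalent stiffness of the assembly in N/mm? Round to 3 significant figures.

k_A = Gd⁴/(8D³N_a) = (67.7×10³)(5.0⁴)/(8·25.0³·4) = 84.625 N/mm
k_B = Gd⁴/(8D³N_a) = (74.8×10³)(1.16⁴)/(8·10.2³·22) = 0.72514 N/mm
Parallel: k_eq = 84.625 + 0.72514 = 85.35 N/mm

85.4 N/mm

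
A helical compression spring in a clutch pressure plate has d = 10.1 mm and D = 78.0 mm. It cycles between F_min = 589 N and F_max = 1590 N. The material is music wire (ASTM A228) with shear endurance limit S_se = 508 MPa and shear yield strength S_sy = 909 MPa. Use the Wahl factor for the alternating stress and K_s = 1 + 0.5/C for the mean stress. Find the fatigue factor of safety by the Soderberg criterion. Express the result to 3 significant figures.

2.12

C = D/d = 78.0/10.1 = 7.7228; K_W = (4C−1)/(4C−4)+0.615/C = 1.1912; K_s = 1+0.5/C = 1.0647
F_a = (F_max−F_min)/2 = 500.5 N; F_m = (F_max+F_min)/2 = 1089.5 N
τ_a = K_W·8F_aD/(πd³) = 1.1912 × 96.488 = 114.94 MPa
τ_m = K_s·8F_mD/(πd³) = 1.0647 × 210.04 = 223.64 MPa
Soderberg: 1/n_f = τ_a/S_se + τ_m/S_sy = 114.94/508 + 223.64/909 = 0.22625 + 0.24602 = 0.47228
n_f = 1/0.47228 = 2.117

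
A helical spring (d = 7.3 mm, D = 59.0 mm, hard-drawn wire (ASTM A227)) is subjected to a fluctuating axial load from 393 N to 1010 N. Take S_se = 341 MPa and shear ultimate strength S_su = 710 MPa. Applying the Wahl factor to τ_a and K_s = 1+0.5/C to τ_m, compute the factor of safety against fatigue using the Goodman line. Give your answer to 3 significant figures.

C = D/d = 59.0/7.3 = 8.0822; K_W = (4C−1)/(4C−4)+0.615/C = 1.1820; K_s = 1+0.5/C = 1.0619
F_a = (F_max−F_min)/2 = 308.5 N; F_m = (F_max+F_min)/2 = 701.5 N
τ_a = K_W·8F_aD/(πd³) = 1.1820 × 119.15 = 140.83 MPa
τ_m = K_s·8F_mD/(πd³) = 1.0619 × 270.93 = 287.69 MPa
Goodman: 1/n_f = τ_a/S_se + τ_m/S_su = 140.83/341 + 287.69/710 = 0.41299 + 0.40519 = 0.81818
n_f = 1/0.81818 = 1.222

1.22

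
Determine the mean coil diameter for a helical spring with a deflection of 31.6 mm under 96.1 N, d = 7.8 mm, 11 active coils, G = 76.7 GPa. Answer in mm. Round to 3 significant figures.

Required rate k = F/δ = 96.1/31.6 = 3.0411 N/mm
D = (Gd⁴/(8N_a·k))^(1/3) = (76.7×10³·7.8⁴/(8·11·3.0411))^(1/3)
  = (1.06085e+06)^(1/3) = 101.9886 mm

102 mm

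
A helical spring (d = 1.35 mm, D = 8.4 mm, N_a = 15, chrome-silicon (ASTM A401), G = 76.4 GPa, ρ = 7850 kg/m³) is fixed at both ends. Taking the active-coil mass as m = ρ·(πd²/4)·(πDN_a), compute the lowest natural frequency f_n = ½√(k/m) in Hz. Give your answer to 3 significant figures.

448 Hz

k = Gd⁴/(8D³N_a) = (76.4×10³)(1.35⁴)/(8·8.4³·15) = 3.5679 N/mm = 3567.9 N/m
Wire length L = πDN_a = π·8.4·15 = 395.84 mm
m = ρ·(πd²/4)·L = 7850 × 1.4314×10⁻⁶ m² × 0.39584 m = 0.0044478 kg
f_n = ½√(k/m) = 0.5·√(3567.9/0.0044478) = 0.5·√(8.0216e+05) = 447.82 Hz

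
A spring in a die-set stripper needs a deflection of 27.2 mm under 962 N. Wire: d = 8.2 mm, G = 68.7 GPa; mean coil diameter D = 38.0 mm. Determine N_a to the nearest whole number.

Required rate k = F/δ = 962/27.2 = 35.368 N/mm
N_a = Gd⁴/(8D³k) = (68.7×10³ × 8.2⁴)/(8 × 38.0³ × 35.368)
    = 3.10608e+08 / 1.55255e+07 = 20.01 → 20 coils

20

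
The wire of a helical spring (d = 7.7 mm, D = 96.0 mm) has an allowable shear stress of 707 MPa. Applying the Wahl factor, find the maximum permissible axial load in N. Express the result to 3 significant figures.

1180 N

C = D/d = 96.0/7.7 = 12.4675
K_W = (4C−1)/(4C−4) + 0.615/C = 48.870/45.870 + 0.0493 = 1.1147
τ_max = K·8FD/(πd³) → F_max = τ_allow·πd³/(8DK)
F_max = 707·π·7.7³/(8·96.0·1.1147) = 1.014e+06/856.11 = 1184.4 N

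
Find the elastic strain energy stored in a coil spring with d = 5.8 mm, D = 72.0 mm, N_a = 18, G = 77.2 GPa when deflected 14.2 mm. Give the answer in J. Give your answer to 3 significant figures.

k = Gd⁴/(8D³N_a) = (77.2×10³)(5.8⁴)/(8·72.0³·18) = 1.6254 N/mm
U = ½kδ² = 0.5 × 1.6254 × 14.2² = 163.88 N·mm = 0.16388 J

0.164 J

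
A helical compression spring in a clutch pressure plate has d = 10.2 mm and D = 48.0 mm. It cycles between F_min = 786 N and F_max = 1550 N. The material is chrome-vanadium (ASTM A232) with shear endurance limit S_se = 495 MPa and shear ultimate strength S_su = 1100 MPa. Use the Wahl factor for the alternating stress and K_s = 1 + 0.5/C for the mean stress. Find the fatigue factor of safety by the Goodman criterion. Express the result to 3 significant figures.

3.94

C = D/d = 48.0/10.2 = 4.7059; K_W = (4C−1)/(4C−4)+0.615/C = 1.3331; K_s = 1+0.5/C = 1.1062
F_a = (F_max−F_min)/2 = 382 N; F_m = (F_max+F_min)/2 = 1168 N
τ_a = K_W·8F_aD/(πd³) = 1.3331 × 43.999 = 58.654 MPa
τ_m = K_s·8F_mD/(πd³) = 1.1062 × 134.53 = 148.83 MPa
Goodman: 1/n_f = τ_a/S_se + τ_m/S_su = 58.654/495 + 148.83/1100 = 0.11849 + 0.13530 = 0.25379
n_f = 1/0.25379 = 3.94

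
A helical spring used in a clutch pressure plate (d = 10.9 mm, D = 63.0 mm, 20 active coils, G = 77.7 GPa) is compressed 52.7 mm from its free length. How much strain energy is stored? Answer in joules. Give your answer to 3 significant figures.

38.1 J

k = Gd⁴/(8D³N_a) = (77.7×10³)(10.9⁴)/(8·63.0³·20) = 27.415 N/mm
U = ½kδ² = 0.5 × 27.415 × 52.7² = 38069 N·mm = 38.069 J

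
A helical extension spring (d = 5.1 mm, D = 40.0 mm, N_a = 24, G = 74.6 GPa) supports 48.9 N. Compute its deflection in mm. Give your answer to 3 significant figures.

11.9 mm

k = Gd⁴/(8D³N_a) = (74.6×10³)(5.1⁴)/(8·40.0³·24) = 4.1071 N/mm
δ = F/k = 48.9 / 4.1071 = 11.906 mm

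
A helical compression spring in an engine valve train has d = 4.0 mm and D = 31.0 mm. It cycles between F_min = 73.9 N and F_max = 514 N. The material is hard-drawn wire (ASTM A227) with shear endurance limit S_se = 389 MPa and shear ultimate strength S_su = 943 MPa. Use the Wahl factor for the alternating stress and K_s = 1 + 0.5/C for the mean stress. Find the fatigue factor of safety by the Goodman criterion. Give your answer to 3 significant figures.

C = D/d = 31.0/4.0 = 7.7500; K_W = (4C−1)/(4C−4)+0.615/C = 1.1905; K_s = 1+0.5/C = 1.0645
F_a = (F_max−F_min)/2 = 220.05 N; F_m = (F_max+F_min)/2 = 293.95 N
τ_a = K_W·8F_aD/(πd³) = 1.1905 × 271.42 = 323.12 MPa
τ_m = K_s·8F_mD/(πd³) = 1.0645 × 362.57 = 385.96 MPa
Goodman: 1/n_f = τ_a/S_se + τ_m/S_su = 323.12/389 + 385.96/943 = 0.83064 + 0.40929 = 1.2399
n_f = 1/1.2399 = 0.8065

0.806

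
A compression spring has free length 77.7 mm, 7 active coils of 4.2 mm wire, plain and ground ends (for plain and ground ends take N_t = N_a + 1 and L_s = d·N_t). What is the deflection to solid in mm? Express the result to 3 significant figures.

44.1 mm

N_t = 8; L_s = 4.2·8 = 33.6 mm
δ_solid = L₀ − L_s = 77.7 − 33.6 = 44.1 mm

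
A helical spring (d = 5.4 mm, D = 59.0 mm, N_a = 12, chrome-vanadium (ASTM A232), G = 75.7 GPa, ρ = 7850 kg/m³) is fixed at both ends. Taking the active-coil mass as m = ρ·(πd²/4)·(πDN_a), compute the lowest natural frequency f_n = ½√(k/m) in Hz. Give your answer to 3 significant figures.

k = Gd⁴/(8D³N_a) = (75.7×10³)(5.4⁴)/(8·59.0³·12) = 3.2647 N/mm = 3264.7 N/m
Wire length L = πDN_a = π·59.0·12 = 2224.2 mm
m = ρ·(πd²/4)·L = 7850 × 22.902×10⁻⁶ m² × 2.2242 m = 0.39988 kg
f_n = ½√(k/m) = 0.5·√(3264.7/0.39988) = 0.5·√(8164.2) = 45.178 Hz

45.2 Hz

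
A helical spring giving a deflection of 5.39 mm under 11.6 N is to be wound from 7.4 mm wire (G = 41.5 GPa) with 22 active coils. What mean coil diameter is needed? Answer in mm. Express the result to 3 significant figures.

Required rate k = F/δ = 11.6/5.39 = 2.1521 N/mm
D = (Gd⁴/(8N_a·k))^(1/3) = (41.5×10³·7.4⁴/(8·22·2.1521))^(1/3)
  = (328544)^(1/3) = 69.0024 mm

69.0 mm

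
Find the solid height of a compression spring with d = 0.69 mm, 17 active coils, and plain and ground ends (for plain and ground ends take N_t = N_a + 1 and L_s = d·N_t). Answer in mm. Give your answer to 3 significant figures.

plain and ground ends: N_t = N_a + 1 = 17 + 1 = 18
L_s = d·N_t = 0.69 × 18 = 12.42 mm

12.4 mm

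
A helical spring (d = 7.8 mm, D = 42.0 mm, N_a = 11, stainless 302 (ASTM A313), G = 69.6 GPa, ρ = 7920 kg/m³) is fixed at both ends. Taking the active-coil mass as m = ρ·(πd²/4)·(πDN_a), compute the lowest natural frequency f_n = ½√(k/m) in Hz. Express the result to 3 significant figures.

134 Hz

k = Gd⁴/(8D³N_a) = (69.6×10³)(7.8⁴)/(8·42.0³·11) = 39.515 N/mm = 39515 N/m
Wire length L = πDN_a = π·42.0·11 = 1451.4 mm
m = ρ·(πd²/4)·L = 7920 × 47.784×10⁻⁶ m² × 1.4514 m = 0.54928 kg
f_n = ½√(k/m) = 0.5·√(39515/0.54928) = 0.5·√(71938) = 134.11 Hz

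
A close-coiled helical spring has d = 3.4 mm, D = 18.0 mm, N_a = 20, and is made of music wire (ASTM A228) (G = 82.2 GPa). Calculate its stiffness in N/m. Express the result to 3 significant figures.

k = Gd⁴/(8D³N_a) = (82.2×10³ × 3.4⁴) / (8 × 18.0³ × 20)
  = 1.09847e+07 / 933120 = 11.772 N/mm = 11772 N/m

11800 N/m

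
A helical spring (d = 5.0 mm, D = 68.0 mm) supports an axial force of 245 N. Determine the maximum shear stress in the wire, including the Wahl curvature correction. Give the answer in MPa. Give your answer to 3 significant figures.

375 MPa

Spring index C = D/d = 68.0/5.0 = 13.6000
K_W = (4C−1)/(4C−4) + 0.615/C = 53.400/50.400 + 0.0452 = 1.1047
τ₀ = 8FD/(πd³) = 8·245·68.0/(π·5.0³) = 133280/392.7 = 339.39 MPa
τ_max = K·τ₀ = 1.1047 × 339.39 = 374.94 MPa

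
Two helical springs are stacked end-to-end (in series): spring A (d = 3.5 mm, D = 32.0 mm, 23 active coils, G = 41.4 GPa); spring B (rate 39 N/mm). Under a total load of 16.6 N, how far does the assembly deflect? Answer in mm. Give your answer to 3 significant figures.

k_A = Gd⁴/(8D³N_a) = (41.4×10³)(3.5⁴)/(8·32.0³·23) = 1.0304 N/mm
Series: 1/k_eq = 1/1.0304 + 1/39 = 0.99614; k_eq = 1.0039 N/mm
δ = F/k_eq = 16.6/1.0039 = 16.536 mm

16.5 mm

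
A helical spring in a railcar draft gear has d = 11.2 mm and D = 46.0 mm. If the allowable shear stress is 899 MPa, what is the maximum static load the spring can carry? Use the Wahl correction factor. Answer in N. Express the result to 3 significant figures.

7750 N

C = D/d = 46.0/11.2 = 4.1071
K_W = (4C−1)/(4C−4) + 0.615/C = 15.429/12.429 + 0.1497 = 1.3911
τ_max = K·8FD/(πd³) → F_max = τ_allow·πd³/(8DK)
F_max = 899·π·11.2³/(8·46.0·1.3911) = 3.9679e+06/511.93 = 7750.9 N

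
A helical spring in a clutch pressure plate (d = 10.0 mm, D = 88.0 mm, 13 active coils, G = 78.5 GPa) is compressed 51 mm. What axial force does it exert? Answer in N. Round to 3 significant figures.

565 N

k = Gd⁴/(8D³N_a) = (78.5×10³)(10.0⁴)/(8·88.0³·13) = 11.076 N/mm
F = k·δ = 11.076 × 51 = 564.88 N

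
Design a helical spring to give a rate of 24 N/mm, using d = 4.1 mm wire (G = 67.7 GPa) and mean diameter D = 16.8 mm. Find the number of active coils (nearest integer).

N_a = Gd⁴/(8D³k) = (67.7×10³ × 4.1⁴)/(8 × 16.8³ × 24)
    = 1.91304e+07 / 910393 = 21.01 → 21 coils

21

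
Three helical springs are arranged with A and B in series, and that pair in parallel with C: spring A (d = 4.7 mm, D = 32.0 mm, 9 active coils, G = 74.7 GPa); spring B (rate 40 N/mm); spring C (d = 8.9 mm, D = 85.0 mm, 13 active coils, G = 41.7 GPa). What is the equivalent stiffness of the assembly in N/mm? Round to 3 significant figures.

k_A = Gd⁴/(8D³N_a) = (74.7×10³)(4.7⁴)/(8·32.0³·9) = 15.45 N/mm
k_C = Gd⁴/(8D³N_a) = (41.7×10³)(8.9⁴)/(8·85.0³·13) = 4.0964 N/mm
Springs A,B series: k_AB = 1/(1/15.45+1/40) = 11.145 N/mm; parallel with C: k_eq = 11.145+4.0964 = 15.242 N/mm

15.2 N/mm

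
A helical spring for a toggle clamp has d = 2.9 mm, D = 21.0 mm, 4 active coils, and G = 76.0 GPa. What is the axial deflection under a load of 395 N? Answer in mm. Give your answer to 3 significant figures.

k = Gd⁴/(8D³N_a) = (76.0×10³)(2.9⁴)/(8·21.0³·4) = 18.138 N/mm
δ = F/k = 395 / 18.138 = 21.777 mm

21.8 mm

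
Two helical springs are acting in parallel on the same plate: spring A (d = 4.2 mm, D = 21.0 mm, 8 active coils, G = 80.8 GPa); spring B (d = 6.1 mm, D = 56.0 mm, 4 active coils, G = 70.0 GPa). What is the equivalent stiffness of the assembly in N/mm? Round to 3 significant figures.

k_A = Gd⁴/(8D³N_a) = (80.8×10³)(4.2⁴)/(8·21.0³·8) = 42.42 N/mm
k_B = Gd⁴/(8D³N_a) = (70.0×10³)(6.1⁴)/(8·56.0³·4) = 17.247 N/mm
Parallel: k_eq = 42.42 + 17.247 = 59.667 N/mm

59.7 N/mm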